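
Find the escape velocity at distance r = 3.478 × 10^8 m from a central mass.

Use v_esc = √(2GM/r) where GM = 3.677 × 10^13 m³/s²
r = 3.478 × 10^8 m
GM = 3.677 × 10^13 m³/s²
2GM/r = 2 × (3.677 × 10^13) / (3.478 × 10^8) = 211443 m²/s²
v_esc = √(2GM/r) = 459.83 m/s ≈ 459.8 m/s

Final answer: 459.8 m/s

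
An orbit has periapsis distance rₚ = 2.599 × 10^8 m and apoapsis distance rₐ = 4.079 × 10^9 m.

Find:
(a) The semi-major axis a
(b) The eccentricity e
rₚ = 2.599 × 10^8 m
rₐ = 4.079 × 10^9 m
(a) a = (rₚ + rₐ)/2 = 2.16945 × 10^9 m ≈ 2.169 × 10^9 m
(b) e = (rₐ − rₚ)/(rₐ + rₚ) = (3.8191 × 10^9) / (4.3389 × 10^9) = 0.8802

Final answer:
(a) a = 2.169 × 10^9 m
(b) e = 0.8802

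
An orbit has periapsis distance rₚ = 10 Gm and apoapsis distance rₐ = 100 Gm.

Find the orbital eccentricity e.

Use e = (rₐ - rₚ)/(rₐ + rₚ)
rₚ = 10 Gm = 1 × 10^10 m
rₐ = 100 Gm = 1 × 10^11 m
rₐ − rₚ = 9 × 10^10 m
rₐ + rₚ = 1.1 × 10^11 m
e = (rₐ − rₚ)/(rₐ + rₚ) = 0.818182

Final answer: e = 0.8182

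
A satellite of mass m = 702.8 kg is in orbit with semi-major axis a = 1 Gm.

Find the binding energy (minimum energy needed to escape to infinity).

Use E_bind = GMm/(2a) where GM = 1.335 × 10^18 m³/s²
a = 1 Gm = 1 × 10^9 m
GM = 1.335 × 10^18 m³/s²
m = 702.8 kg
GMm = 1.335 × 10^18 × 702.8 = 9.38238 × 10^20 m³·kg/s²
2a = 2 × 10^9 m
E_bind = GMm/(2a) = 4.69119 × 10^11 J ≈ 469.1 GJ

Final answer: 469.1 GJ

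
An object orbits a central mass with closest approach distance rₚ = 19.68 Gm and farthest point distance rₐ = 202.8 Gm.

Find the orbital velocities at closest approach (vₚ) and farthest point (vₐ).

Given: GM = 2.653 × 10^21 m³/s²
rₚ = 19.68 Gm = 1.968 × 10^10 m
rₐ = 202.8 Gm = 2.028 × 10^11 m
GM = 2.653 × 10^21 m³/s²
a = (rₚ + rₐ)/2 = 1.1124 × 10^11 m
Vis-viva: v² = GM (2/r − 1/a)
vₚ² = 2.653 × 10^21 × (1.01626 × 10^-10 − 8.98957 × 10^-12) = 2.45764 × 10^11 m²/s²
vₚ = 495746 m/s ≈ 495.7 km/s
vₐ² = 2.653 × 10^21 × (9.86193 × 10^-12 − 8.98957 × 10^-12) = 2.31437 × 10^9 m²/s²
vₐ = 48107.9 m/s ≈ 48.11 km/s

Final answer: vₚ = 495.7 km/s, vₐ = 48.11 km/s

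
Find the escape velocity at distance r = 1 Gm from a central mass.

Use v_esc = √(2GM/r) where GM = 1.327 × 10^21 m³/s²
r = 1 Gm = 1 × 10^9 m
GM = 1.327 × 10^21 m³/s²
2GM/r = 2 × (1.327 × 10^21) / (1 × 10^9) = 2.654 × 10^12 m²/s²
v_esc = √(2GM/r) = 1.62911 × 10^6 m/s ≈ 1629 km/s

Final answer: 1629 km/s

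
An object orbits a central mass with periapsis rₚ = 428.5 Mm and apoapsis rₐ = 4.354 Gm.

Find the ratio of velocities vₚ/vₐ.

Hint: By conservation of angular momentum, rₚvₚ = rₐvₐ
rₚ = 428.5 Mm = 4.285 × 10^8 m
rₐ = 4.354 Gm = 4.354 × 10^9 m
rₚvₚ = rₐvₐ  ⇒  vₚ/vₐ = rₐ/rₚ
vₚ/vₐ = (4.354 × 10^9) / (4.285 × 10^8) = 10.161

Final answer: vₚ/vₐ = 10.16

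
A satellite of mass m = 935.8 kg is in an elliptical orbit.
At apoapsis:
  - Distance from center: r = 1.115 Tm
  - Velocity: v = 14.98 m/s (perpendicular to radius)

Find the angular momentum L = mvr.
r = 1.115 Tm = 1.115 × 10^12 m
v = 14.98 m/s
vr = 14.98 × 1.115 × 10^12 = 1.67027 × 10^13 m²/s
L = m × vr = 935.8 × 1.67027 × 10^13 = 1.56304 × 10^16 kg·m²/s ≈ 1.563 × 10^16 kg·m²/s

Final answer: L = 1.563 × 10^16 kg·m²/s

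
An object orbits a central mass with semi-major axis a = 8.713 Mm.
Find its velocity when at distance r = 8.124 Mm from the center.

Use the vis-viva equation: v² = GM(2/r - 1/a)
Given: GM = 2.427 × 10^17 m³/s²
a = 8.713 Mm = 8.713 × 10^6 m
r = 8.124 Mm = 8.124 × 10^6 m
GM = 2.427 × 10^17 m³/s²
2/r − 1/a = 2.46184 × 10^-7 − 1.14771 × 10^-7 = 1.31413 × 10^-7 m⁻¹
v² = GM (2/r − 1/a) = 3.1894 × 10^10 m²/s²
v = 178589 m/s ≈ 178.6 km/s

Final answer: 178.6 km/s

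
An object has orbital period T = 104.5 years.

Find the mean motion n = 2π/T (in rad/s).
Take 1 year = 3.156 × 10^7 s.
T = 104.5 years = 3.29802 × 10^9 s
n = 2π / (3.29802 × 10^9 s) = 1.90514 × 10^-9 rad/s ≈ 1.905 × 10^-9 rad/s

Final answer: n = 1.905 × 10^-9 rad/s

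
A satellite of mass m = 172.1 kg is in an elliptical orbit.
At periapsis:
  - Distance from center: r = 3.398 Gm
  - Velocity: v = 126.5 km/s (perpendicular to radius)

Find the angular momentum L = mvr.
r = 3.398 Gm = 3.398 × 10^9 m
v = 126.5 km/s = 126500 m/s
vr = 126500 × 3.398 × 10^9 = 4.29847 × 10^14 m²/s
L = m × vr = 172.1 × 4.29847 × 10^14 = 7.39767 × 10^16 kg·m²/s ≈ 7.398 × 10^16 kg·m²/s

Final answer: L = 7.398 × 10^16 kg·m²/s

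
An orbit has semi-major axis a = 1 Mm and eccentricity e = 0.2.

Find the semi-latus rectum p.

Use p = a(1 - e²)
a = 1 Mm = 1 × 10^6 m
e = 0.2,  e² = 0.04,  1 − e² = 0.96
p = a(1 − e²) = 1 × 10^6 m × 0.96 = 960000 m ≈ 960 km

Final answer: p = 960 km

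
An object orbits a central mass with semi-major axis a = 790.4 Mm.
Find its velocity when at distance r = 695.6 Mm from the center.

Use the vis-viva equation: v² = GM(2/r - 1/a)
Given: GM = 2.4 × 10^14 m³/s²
a = 790.4 Mm = 7.904 × 10^8 m
r = 695.6 Mm = 6.956 × 10^8 m
GM = 2.4 × 10^14 m³/s²
2/r − 1/a = 2.87522 × 10^-9 − 1.26518 × 10^-9 = 1.61003 × 10^-9 m⁻¹
v² = GM (2/r − 1/a) = 386408 m²/s²
v = 621.617 m/s ≈ 621.6 m/s

Final answer: 621.6 m/s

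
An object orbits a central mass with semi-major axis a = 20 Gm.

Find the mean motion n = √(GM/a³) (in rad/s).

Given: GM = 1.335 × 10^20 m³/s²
a = 20 Gm = 2 × 10^10 m
GM = 1.335 × 10^20 m³/s²
a³ = 8 × 10^30 m³
GM/a³ = (1.335 × 10^20) / (8 × 10^30) = 1.66875 × 10^-11 s⁻²
n = √(GM/a³) = 4.08503 × 10^-6 rad/s ≈ 4.085 × 10^-6 rad/s

Final answer: n = 4.085 × 10^-6 rad/s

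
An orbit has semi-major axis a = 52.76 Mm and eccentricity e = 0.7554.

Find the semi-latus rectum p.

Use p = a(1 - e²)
a = 52.76 Mm = 5.276 × 10^7 m
e = 0.7554,  e² = 0.570629,  1 − e² = 0.429371
p = a(1 − e²) = 5.276 × 10^7 m × 0.429371 = 2.26536 × 10^7 m ≈ 22.65 Mm

Final answer: p = 22.65 Mm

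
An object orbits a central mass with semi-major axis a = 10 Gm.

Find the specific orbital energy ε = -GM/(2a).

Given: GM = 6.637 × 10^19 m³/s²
a = 10 Gm = 1 × 10^10 m
GM = 6.637 × 10^19 m³/s²
2a = 2 × 10^10 m
ε = −GM/(2a) = -3.3185 × 10^9 J/kg ≈ -3.318 GJ/kg

Final answer: -3.318 GJ/kg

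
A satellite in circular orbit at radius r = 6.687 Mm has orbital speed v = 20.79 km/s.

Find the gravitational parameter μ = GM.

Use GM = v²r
r = 6.687 Mm = 6.687 × 10^6 m
v = 20.79 km/s = 20790 m/s
v² = 4.32224 × 10^8 m²/s²
GM = v²r = 4.32224 × 10^8 × 6.687 × 10^6 = 2.89028 × 10^15 m³/s²
GM ≈ 2.89 × 10^15 m³/s²

Final answer: GM = 2.89 × 10^15 m³/s²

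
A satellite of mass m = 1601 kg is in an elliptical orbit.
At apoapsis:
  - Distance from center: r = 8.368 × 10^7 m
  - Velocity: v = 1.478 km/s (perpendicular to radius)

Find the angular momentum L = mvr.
r = 8.368 × 10^7 m
v = 1.478 km/s = 1478 m/s
vr = 1478 × 8.368 × 10^7 = 1.23679 × 10^11 m²/s
L = m × vr = 1601 × 1.23679 × 10^11 = 1.9801 × 10^14 kg·m²/s ≈ 1.98 × 10^14 kg·m²/s

Final answer: L = 1.98 × 10^14 kg·m²/s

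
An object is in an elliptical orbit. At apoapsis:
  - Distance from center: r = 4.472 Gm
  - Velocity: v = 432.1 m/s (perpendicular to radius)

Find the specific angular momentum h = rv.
r = 4.472 Gm = 4.472 × 10^9 m
v = 432.1 m/s
h = rv = 4.472 × 10^9 × 432.1 = 1.93235 × 10^12 m²/s ≈ 1.932 × 10^12 m²/s

Final answer: h = 1.932 × 10^12 m²/s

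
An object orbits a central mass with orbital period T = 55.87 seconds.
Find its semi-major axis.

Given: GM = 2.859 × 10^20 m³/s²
T = 55.87 seconds
GM = 2.859 × 10^20 m³/s²
Kepler's third law: a³ = GM T² / (4π²)
T² = 3121.46 s²
a³ = (2.859 × 10^20) × 3121.46 / (4π²) = 2.26054 × 10^22 m³
a = (a³)^(1/3) = 2.82751 × 10^7 m ≈ 28.28 Mm

Final answer: 28.28 Mm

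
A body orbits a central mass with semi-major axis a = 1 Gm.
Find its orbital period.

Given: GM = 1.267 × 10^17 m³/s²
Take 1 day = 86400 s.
a = 1 Gm = 1 × 10^9 m
GM = 1.267 × 10^17 m³/s²
a³ = 1 × 10^27 m³
T = 2π √(a³/GM) = 2π √((1 × 10^27) / (1.267 × 10^17)) = 2π × 88840.6 s
T = 558202 s ≈ 6.461 days

Final answer: 6.461 days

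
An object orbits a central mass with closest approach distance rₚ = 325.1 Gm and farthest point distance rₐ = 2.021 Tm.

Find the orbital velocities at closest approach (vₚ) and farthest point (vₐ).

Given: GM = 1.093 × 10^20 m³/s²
rₚ = 325.1 Gm = 3.251 × 10^11 m
rₐ = 2.021 Tm = 2.021 × 10^12 m
GM = 1.093 × 10^20 m³/s²
a = (rₚ + rₐ)/2 = 1.17305 × 10^12 m
Vis-viva: v² = GM (2/r − 1/a)
vₚ² = 1.093 × 10^20 × (6.15195 × 10^-12 − 8.52479 × 10^-13) = 5.79233 × 10^8 m²/s²
vₚ = 24067.3 m/s ≈ 24.07 km/s
vₐ² = 1.093 × 10^20 × (9.89609 × 10^-13 − 8.52479 × 10^-13) = 1.49884 × 10^7 m²/s²
vₐ = 3871.48 m/s ≈ 3.871 km/s

Final answer: vₚ = 24.07 km/s, vₐ = 3.871 km/s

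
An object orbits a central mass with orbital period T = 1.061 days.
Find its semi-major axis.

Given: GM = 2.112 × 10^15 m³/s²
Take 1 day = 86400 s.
T = 1.061 days = 91670.4 s
GM = 2.112 × 10^15 m³/s²
Kepler's third law: a³ = GM T² / (4π²)
T² = 8.40346 × 10^9 s²
a³ = (2.112 × 10^15) × (8.40346 × 10^9) / (4π²) = 4.49565 × 10^23 m³
a = (a³)^(1/3) = 7.66062 × 10^7 m ≈ 76.61 Mm

Final answer: 76.61 Mm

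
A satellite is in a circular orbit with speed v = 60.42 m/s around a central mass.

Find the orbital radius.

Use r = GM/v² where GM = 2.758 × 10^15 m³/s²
v = 60.42 m/s
GM = 2.758 × 10^15 m³/s²
v² = 3650.58 m²/s²
r = GM/v² = (2.758 × 10^15) / 3650.58 = 7.55497 × 10^11 m ≈ 7.555 × 10^11 m

Final answer: 7.555 × 10^11 m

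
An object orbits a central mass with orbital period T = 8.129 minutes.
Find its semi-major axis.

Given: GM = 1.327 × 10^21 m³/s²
T = 8.129 minutes = 487.74 s
GM = 1.327 × 10^21 m³/s²
Kepler's third law: a³ = GM T² / (4π²)
T² = 237890 s²
a³ = (1.327 × 10^21) × 237890 / (4π²) = 7.99628 × 10^24 m³
a = (a³)^(1/3) = 1.99969 × 10^8 m ≈ 200 Mm

Final answer: 200 Mm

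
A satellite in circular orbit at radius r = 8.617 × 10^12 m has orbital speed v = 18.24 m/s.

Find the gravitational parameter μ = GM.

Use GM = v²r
r = 8.617 × 10^12 m
v = 18.24 m/s
v² = 332.698 m²/s²
GM = v²r = 332.698 × 8.617 × 10^12 = 2.86686 × 10^15 m³/s²
GM ≈ 2.867 × 10^15 m³/s²

Final answer: GM = 2.867 × 10^15 m³/s²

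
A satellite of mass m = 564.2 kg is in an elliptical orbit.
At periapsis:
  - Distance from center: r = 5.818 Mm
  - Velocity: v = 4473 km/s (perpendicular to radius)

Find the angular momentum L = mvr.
r = 5.818 Mm = 5.818 × 10^6 m
v = 4473 km/s = 4.473 × 10^6 m/s
vr = 4.473 × 10^6 × 5.818 × 10^6 = 2.60239 × 10^13 m²/s
L = m × vr = 564.2 × 2.60239 × 10^13 = 1.46827 × 10^16 kg·m²/s ≈ 1.468 × 10^16 kg·m²/s

Final answer: L = 1.468 × 10^16 kg·m²/s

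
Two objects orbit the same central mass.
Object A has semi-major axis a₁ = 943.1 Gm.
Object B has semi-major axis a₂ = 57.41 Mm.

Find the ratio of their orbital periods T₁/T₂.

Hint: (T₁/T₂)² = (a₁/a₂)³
a₁ = 943.1 Gm = 9.431 × 10^11 m
a₂ = 57.41 Mm = 5.741 × 10^7 m
a₁/a₂ = 16427.5
T₁/T₂ = (a₁/a₂)^(3/2) = (16427.5)^1.5 = 2.1055 × 10^6

Final answer: T₁/T₂ = 2.106 × 10^6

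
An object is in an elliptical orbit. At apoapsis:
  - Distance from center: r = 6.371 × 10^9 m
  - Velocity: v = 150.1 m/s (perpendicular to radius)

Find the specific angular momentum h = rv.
r = 6.371 × 10^9 m
v = 150.1 m/s
h = rv = 6.371 × 10^9 × 150.1 = 9.56287 × 10^11 m²/s ≈ 9.563 × 10^11 m²/s

Final answer: h = 9.563 × 10^11 m²/s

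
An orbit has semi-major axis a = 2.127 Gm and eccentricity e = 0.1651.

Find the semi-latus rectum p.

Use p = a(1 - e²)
a = 2.127 Gm = 2.127 × 10^9 m
e = 0.1651,  e² = 0.027258,  1 − e² = 0.972742
p = a(1 − e²) = 2.127 × 10^9 m × 0.972742 = 2.06902 × 10^9 m ≈ 2.069 Gm

Final answer: p = 2.069 Gm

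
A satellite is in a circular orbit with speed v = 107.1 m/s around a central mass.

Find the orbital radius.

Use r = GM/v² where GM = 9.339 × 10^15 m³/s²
v = 107.1 m/s
GM = 9.339 × 10^15 m³/s²
v² = 11470.4 m²/s²
r = GM/v² = (9.339 × 10^15) / 11470.4 = 8.14182 × 10^11 m ≈ 814.2 Gm

Final answer: 814.2 Gm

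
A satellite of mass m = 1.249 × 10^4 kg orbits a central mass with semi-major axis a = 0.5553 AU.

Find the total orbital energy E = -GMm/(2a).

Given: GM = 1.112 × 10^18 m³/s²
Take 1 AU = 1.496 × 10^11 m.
a = 0.5553 AU = 8.30729 × 10^10 m
GM = 1.112 × 10^18 m³/s²
2a = 1.66146 × 10^11 m
GMm = 1.112 × 10^18 × 12490 = 1.38889 × 10^22 m³·kg/s²
E = −GMm/(2a) = -8.35945 × 10^10 J ≈ -83.59 GJ

Final answer: -83.59 GJ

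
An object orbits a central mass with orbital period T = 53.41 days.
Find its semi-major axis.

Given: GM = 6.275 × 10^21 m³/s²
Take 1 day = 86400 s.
T = 53.41 days = 4.61462 × 10^6 s
GM = 6.275 × 10^21 m³/s²
Kepler's third law: a³ = GM T² / (4π²)
T² = 2.12948 × 10^13 s²
a³ = (6.275 × 10^21) × (2.12948 × 10^13) / (4π²) = 3.38475 × 10^33 m³
a = (a³)^(1/3) = 1.50144 × 10^11 m ≈ 150.1 Gm

Final answer: 150.1 Gm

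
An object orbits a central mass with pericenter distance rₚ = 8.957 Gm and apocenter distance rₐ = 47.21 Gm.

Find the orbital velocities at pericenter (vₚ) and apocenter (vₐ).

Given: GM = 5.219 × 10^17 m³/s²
rₚ = 8.957 Gm = 8.957 × 10^9 m
rₐ = 47.21 Gm = 4.721 × 10^10 m
GM = 5.219 × 10^17 m³/s²
a = (rₚ + rₐ)/2 = 2.80835 × 10^10 m
Vis-viva: v² = GM (2/r − 1/a)
vₚ² = 5.219 × 10^17 × (2.23289 × 10^-10 − 3.56081 × 10^-11) = 9.79507 × 10^7 m²/s²
vₚ = 9897 m/s ≈ 9.897 km/s
vₐ² = 5.219 × 10^17 × (4.23639 × 10^-11 − 3.56081 × 10^-11) = 3.52586 × 10^6 m²/s²
vₐ = 1877.73 m/s ≈ 1.878 km/s

Final answer: vₚ = 9.897 km/s, vₐ = 1.878 km/s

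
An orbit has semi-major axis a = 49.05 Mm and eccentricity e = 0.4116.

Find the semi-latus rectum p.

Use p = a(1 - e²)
a = 49.05 Mm = 4.905 × 10^7 m
e = 0.4116,  e² = 0.169415,  1 − e² = 0.830585
p = a(1 − e²) = 4.905 × 10^7 m × 0.830585 = 4.07402 × 10^7 m ≈ 40.74 Mm

Final answer: p = 40.74 Mm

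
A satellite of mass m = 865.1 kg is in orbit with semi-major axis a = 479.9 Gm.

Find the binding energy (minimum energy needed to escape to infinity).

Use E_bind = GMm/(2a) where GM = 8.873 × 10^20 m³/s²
a = 479.9 Gm = 4.799 × 10^11 m
GM = 8.873 × 10^20 m³/s²
m = 865.1 kg
GMm = 8.873 × 10^20 × 865.1 = 7.67603 × 10^23 m³·kg/s²
2a = 9.598 × 10^11 m
E_bind = GMm/(2a) = 7.99753 × 10^11 J ≈ 799.8 GJ

Final answer: 799.8 GJ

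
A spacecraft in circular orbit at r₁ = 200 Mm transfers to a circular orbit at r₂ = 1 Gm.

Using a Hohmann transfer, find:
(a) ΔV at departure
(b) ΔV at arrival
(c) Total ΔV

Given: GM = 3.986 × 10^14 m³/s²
r₁ = 200 Mm = 2 × 10^8 m
r₂ = 1 Gm = 1 × 10^9 m
GM = 3.986 × 10^14 m³/s²
Transfer ellipse: a_t = (r₁ + r₂)/2 = 6 × 10^8 m
Circular speed at r₁: v₁ = √(GM/r₁) = 1411.74 m/s
Transfer speed at r₁ (periapsis): v₁ₜ = √(GM(2/r₁ − 1/a_t)) = 1822.54 m/s
(a) ΔV₁ = v₁ₜ − v₁ = 410.807 m/s ≈ 410.8 m/s
Circular speed at r₂: v₂ = √(GM/r₂) = 631.348 m/s
Transfer speed at r₂ (apoapsis): v₂ₜ = √(GM(2/r₂ − 1/a_t)) = 364.509 m/s
(b) ΔV₂ = v₂ − v₂ₜ = 266.839 m/s ≈ 266.8 m/s
(c) ΔV_total = ΔV₁ + ΔV₂ = 677.646 m/s ≈ 677.6 m/s

Final answer:
(a) ΔV₁ = 410.8 m/s
(b) ΔV₂ = 266.8 m/s
(c) ΔV_total = 677.6 m/s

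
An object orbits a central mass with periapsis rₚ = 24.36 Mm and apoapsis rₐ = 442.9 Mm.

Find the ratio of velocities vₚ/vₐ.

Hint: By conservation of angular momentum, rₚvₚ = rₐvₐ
rₚ = 24.36 Mm = 2.436 × 10^7 m
rₐ = 442.9 Mm = 4.429 × 10^8 m
rₚvₚ = rₐvₐ  ⇒  vₚ/vₐ = rₐ/rₚ
vₚ/vₐ = (4.429 × 10^8) / (2.436 × 10^7) = 18.1814

Final answer: vₚ/vₐ = 18.18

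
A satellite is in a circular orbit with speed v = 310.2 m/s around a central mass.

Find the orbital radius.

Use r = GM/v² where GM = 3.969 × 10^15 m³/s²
v = 310.2 m/s
GM = 3.969 × 10^15 m³/s²
v² = 96224 m²/s²
r = GM/v² = (3.969 × 10^15) / 96224 = 4.12475 × 10^10 m ≈ 41.25 Gm

Final answer: 41.25 Gm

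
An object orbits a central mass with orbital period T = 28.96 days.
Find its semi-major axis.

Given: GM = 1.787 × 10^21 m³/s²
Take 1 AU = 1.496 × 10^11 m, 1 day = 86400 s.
T = 28.96 days = 2.50214 × 10^6 s
GM = 1.787 × 10^21 m³/s²
Kepler's third law: a³ = GM T² / (4π²)
T² = 6.26072 × 10^12 s²
a³ = (1.787 × 10^21) × (6.26072 × 10^12) / (4π²) = 2.83393 × 10^32 m³
a = (a³)^(1/3) = 6.56845 × 10^10 m ≈ 0.4391 AU

Final answer: 0.4391 AU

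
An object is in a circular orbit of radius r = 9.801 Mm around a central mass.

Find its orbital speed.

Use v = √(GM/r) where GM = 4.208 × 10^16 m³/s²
r = 9.801 Mm = 9.801 × 10^6 m
GM = 4.208 × 10^16 m³/s²
GM/r = (4.208 × 10^16) / (9.801 × 10^6) = 4.29344 × 10^9 m²/s²
v = √(GM/r) = 65524.3 m/s ≈ 65.52 km/s

Final answer: 65.52 km/s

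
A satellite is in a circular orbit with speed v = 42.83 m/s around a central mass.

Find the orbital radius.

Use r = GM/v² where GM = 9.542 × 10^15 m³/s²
v = 42.83 m/s
GM = 9.542 × 10^15 m³/s²
v² = 1834.41 m²/s²
r = GM/v² = (9.542 × 10^15) / 1834.41 = 5.20168 × 10^12 m ≈ 5.202 Tm

Final answer: 5.202 Tm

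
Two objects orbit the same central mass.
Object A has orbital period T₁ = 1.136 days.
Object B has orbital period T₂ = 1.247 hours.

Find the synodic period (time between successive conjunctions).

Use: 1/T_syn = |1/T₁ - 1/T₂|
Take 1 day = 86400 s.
T₁ = 1.136 days = 98150.4 s
T₂ = 1.247 hours = 4489.2 s
1/T₁ = 1.01884 × 10^-5 s⁻¹
1/T₂ = 0.000222757 s⁻¹
|1/T₁ − 1/T₂| = 0.000212568 s⁻¹
T_syn = 1 / |1/T₁ − 1/T₂| = 4704.37 s ≈ 1.307 hours

Final answer: T_syn = 1.307 hours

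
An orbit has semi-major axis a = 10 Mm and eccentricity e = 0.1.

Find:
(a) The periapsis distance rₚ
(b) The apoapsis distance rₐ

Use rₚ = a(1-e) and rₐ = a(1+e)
a = 10 Mm = 1 × 10^7 m
e = 0.1:  1 − e = 0.9,  1 + e = 1.1
(a) rₚ = a(1 − e) = 1 × 10^7 m × 0.9 = 9 × 10^6 m ≈ 9 Mm
(b) rₐ = a(1 + e) = 1 × 10^7 m × 1.1 = 1.1 × 10^7 m ≈ 11 Mm

Final answer:
(a) rₚ = 9 Mm
(b) rₐ = 11 Mm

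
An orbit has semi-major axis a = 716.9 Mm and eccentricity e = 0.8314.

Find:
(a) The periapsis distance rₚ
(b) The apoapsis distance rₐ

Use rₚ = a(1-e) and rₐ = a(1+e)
a = 716.9 Mm = 7.169 × 10^8 m
e = 0.8314:  1 − e = 0.1686,  1 + e = 1.8314
(a) rₚ = a(1 − e) = 7.169 × 10^8 m × 0.1686 = 1.20869 × 10^8 m ≈ 120.9 Mm
(b) rₐ = a(1 + e) = 7.169 × 10^8 m × 1.8314 = 1.31293 × 10^9 m ≈ 1.313 Gm

Final answer:
(a) rₚ = 120.9 Mm
(b) rₐ = 1.313 Gm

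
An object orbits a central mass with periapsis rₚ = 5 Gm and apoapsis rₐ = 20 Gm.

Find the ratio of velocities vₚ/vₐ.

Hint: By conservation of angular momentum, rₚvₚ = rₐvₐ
rₚ = 5 Gm = 5 × 10^9 m
rₐ = 20 Gm = 2 × 10^10 m
rₚvₚ = rₐvₐ  ⇒  vₚ/vₐ = rₐ/rₚ
vₚ/vₐ = (2 × 10^10) / (5 × 10^9) = 4

Final answer: vₚ/vₐ = 4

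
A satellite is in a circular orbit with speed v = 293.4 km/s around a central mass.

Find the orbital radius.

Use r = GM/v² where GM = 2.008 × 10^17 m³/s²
v = 293.4 km/s = 293400 m/s
GM = 2.008 × 10^17 m³/s²
v² = 8.60836 × 10^10 m²/s²
r = GM/v² = (2.008 × 10^17) / (8.60836 × 10^10) = 2.33262 × 10^6 m ≈ 2.333 Mm

Final answer: 2.333 Mm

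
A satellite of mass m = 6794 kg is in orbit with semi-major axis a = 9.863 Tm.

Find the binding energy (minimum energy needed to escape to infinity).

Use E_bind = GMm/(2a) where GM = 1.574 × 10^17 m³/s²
a = 9.863 Tm = 9.863 × 10^12 m
GM = 1.574 × 10^17 m³/s²
m = 6794 kg
GMm = 1.574 × 10^17 × 6794 = 1.06938 × 10^21 m³·kg/s²
2a = 1.9726 × 10^13 m
E_bind = GMm/(2a) = 5.42115 × 10^7 J ≈ 54.21 MJ

Final answer: 54.21 MJ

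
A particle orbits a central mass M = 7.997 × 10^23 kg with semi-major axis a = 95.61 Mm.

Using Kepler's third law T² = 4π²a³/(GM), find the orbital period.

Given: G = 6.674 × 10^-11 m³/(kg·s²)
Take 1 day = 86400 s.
M = 7.997 × 10^23 kg
GM = G × M = 6.674 × 10^-11 × 7.997 × 10^23 = 5.3372 × 10^13 m³/s²
a = 95.61 Mm = 9.561 × 10^7 m
a³ = 8.73997 × 10^23 m³
T = 2π √(a³/GM) = 2π √((8.73997 × 10^23) / (5.3372 × 10^13)) = 2π × 127967 s
T = 804041 s ≈ 9.306 days

Final answer: 9.306 days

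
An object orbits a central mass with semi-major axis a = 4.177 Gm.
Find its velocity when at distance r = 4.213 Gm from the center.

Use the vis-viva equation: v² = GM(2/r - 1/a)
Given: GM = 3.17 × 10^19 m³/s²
a = 4.177 Gm = 4.177 × 10^9 m
r = 4.213 Gm = 4.213 × 10^9 m
GM = 3.17 × 10^19 m³/s²
2/r − 1/a = 4.74721 × 10^-10 − 2.39406 × 10^-10 = 2.35315 × 10^-10 m⁻¹
v² = GM (2/r − 1/a) = 7.45948 × 10^9 m²/s²
v = 86368.3 m/s ≈ 86.37 km/s

Final answer: 86.37 km/s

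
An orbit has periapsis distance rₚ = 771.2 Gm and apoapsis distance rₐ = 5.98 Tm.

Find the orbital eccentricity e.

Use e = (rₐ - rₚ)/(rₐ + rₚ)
rₚ = 771.2 Gm = 7.712 × 10^11 m
rₐ = 5.98 Tm = 5.98 × 10^12 m
rₐ − rₚ = 5.2088 × 10^12 m
rₐ + rₚ = 6.7512 × 10^12 m
e = (rₐ − rₚ)/(rₐ + rₚ) = 0.771537

Final answer: e = 0.7715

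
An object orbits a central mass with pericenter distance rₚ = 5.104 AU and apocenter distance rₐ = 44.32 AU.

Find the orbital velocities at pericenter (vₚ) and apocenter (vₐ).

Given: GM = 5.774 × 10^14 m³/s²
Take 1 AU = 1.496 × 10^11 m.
rₚ = 5.104 AU = 7.63558 × 10^11 m
rₐ = 44.32 AU = 6.63027 × 10^12 m
GM = 5.774 × 10^14 m³/s²
a = (rₚ + rₐ)/2 = 3.69692 × 10^12 m
Vis-viva: v² = GM (2/r − 1/a)
vₚ² = 5.774 × 10^14 × (2.61932 × 10^-12 − 2.70496 × 10^-13) = 1356.21 m²/s²
vₚ = 36.8267 m/s ≈ 36.83 m/s
vₐ² = 5.774 × 10^14 × (3.01647 × 10^-13 − 2.70496 × 10^-13) = 17.9866 m²/s²
vₐ = 4.24106 m/s ≈ 4.241 m/s

Final answer: vₚ = 36.83 m/s, vₐ = 4.241 m/s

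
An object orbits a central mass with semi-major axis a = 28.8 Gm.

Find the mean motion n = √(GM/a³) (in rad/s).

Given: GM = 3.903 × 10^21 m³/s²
a = 28.8 Gm = 2.88 × 10^10 m
GM = 3.903 × 10^21 m³/s²
a³ = 2.38879 × 10^31 m³
GM/a³ = (3.903 × 10^21) / (2.38879 × 10^31) = 1.63388 × 10^-10 s⁻²
n = √(GM/a³) = 1.27823 × 10^-5 rad/s ≈ 1.278 × 10^-5 rad/s

Final answer: n = 1.278 × 10^-5 rad/s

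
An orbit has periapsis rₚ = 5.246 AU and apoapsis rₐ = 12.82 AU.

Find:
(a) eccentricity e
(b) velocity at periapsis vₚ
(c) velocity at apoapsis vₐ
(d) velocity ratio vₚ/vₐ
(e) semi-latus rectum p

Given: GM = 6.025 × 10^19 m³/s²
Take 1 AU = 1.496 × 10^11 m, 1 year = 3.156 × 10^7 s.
rₚ = 5.246 AU = 7.84802 × 10^11 m
rₐ = 12.82 AU = 1.91787 × 10^12 m
GM = 6.025 × 10^19 m³/s²
a = (rₚ + rₐ)/2 = 1.35134 × 10^12 m
e = (rₐ − rₚ)/(rₐ + rₚ) = (1.13307 × 10^12) / (2.70267 × 10^12) = 0.419241
(a) e = 0.419241 ≈ 0.4192
(b) vₚ² = GM (2/rₚ − 1/a) = 6.025 × 10^19 × (2.54841 × 10^-12 − 7.40008 × 10^-13) = 1.08957 × 10^8 m²/s²;  vₚ = 10438.2 m/s ≈ 2.202 AU/year
(c) vₐ² = GM (2/rₐ − 1/a) = 6.025 × 10^19 × (1.04282 × 10^-12 − 7.40008 × 10^-13) = 1.82446 × 10^7 m²/s²;  vₐ = 4271.37 m/s ≈ 0.9011 AU/year
(d) vₚ/vₐ = rₐ/rₚ (angular momentum) = (1.91787 × 10^12) / (7.84802 × 10^11) = 2.44377 ≈ 2.444
(e) 1 − e² = 0.824237;  p = a(1 − e²) = 1.35134 × 10^12 × 0.824237 = 1.11382 × 10^12 m ≈ 7.445 AU

Final answer:
(a) eccentricity e = 0.4192
(b) velocity at periapsis vₚ = 2.202 AU/year
(c) velocity at apoapsis vₐ = 0.9011 AU/year
(d) velocity ratio vₚ/vₐ = 2.444
(e) semi-latus rectum p = 7.445 AU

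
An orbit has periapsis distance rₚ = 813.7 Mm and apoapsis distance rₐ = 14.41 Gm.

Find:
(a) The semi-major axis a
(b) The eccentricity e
rₚ = 813.7 Mm = 8.137 × 10^8 m
rₐ = 14.41 Gm = 1.441 × 10^10 m
(a) a = (rₚ + rₐ)/2 = 7.61185 × 10^9 m ≈ 7.612 Gm
(b) e = (rₐ − rₚ)/(rₐ + rₚ) = (1.35963 × 10^10) / (1.52237 × 10^10) = 0.893101

Final answer:
(a) a = 7.612 Gm
(b) e = 0.8931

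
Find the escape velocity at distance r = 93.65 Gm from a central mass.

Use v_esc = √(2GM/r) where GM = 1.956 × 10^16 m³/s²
r = 93.65 Gm = 9.365 × 10^10 m
GM = 1.956 × 10^16 m³/s²
2GM/r = 2 × (1.956 × 10^16) / (9.365 × 10^10) = 417726 m²/s²
v_esc = √(2GM/r) = 646.317 m/s ≈ 646.3 m/s

Final answer: 646.3 m/s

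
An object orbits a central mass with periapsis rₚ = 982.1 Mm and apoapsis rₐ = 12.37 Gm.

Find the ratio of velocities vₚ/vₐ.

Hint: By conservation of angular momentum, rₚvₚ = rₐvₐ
rₚ = 982.1 Mm = 9.821 × 10^8 m
rₐ = 12.37 Gm = 1.237 × 10^10 m
rₚvₚ = rₐvₐ  ⇒  vₚ/vₐ = rₐ/rₚ
vₚ/vₐ = (1.237 × 10^10) / (9.821 × 10^8) = 12.5955

Final answer: vₚ/vₐ = 12.6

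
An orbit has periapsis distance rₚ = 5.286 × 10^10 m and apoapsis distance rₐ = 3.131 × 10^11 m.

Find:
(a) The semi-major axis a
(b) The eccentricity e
rₚ = 5.286 × 10^10 m
rₐ = 3.131 × 10^11 m
(a) a = (rₚ + rₐ)/2 = 1.8298 × 10^11 m ≈ 1.83 × 10^11 m
(b) e = (rₐ − rₚ)/(rₐ + rₚ) = (2.6024 × 10^11) / (3.6596 × 10^11) = 0.711116

Final answer:
(a) a = 1.83 × 10^11 m
(b) e = 0.7111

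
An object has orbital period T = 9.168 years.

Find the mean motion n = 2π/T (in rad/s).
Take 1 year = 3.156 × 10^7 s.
T = 9.168 years = 2.89342 × 10^8 s
n = 2π / (2.89342 × 10^8 s) = 2.17154 × 10^-8 rad/s ≈ 2.172 × 10^-8 rad/s

Final answer: n = 2.172 × 10^-8 rad/s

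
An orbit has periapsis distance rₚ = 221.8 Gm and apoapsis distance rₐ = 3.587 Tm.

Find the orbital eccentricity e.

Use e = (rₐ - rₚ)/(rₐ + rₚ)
rₚ = 221.8 Gm = 2.218 × 10^11 m
rₐ = 3.587 Tm = 3.587 × 10^12 m
rₐ − rₚ = 3.3652 × 10^12 m
rₐ + rₚ = 3.8088 × 10^12 m
e = (rₐ − rₚ)/(rₐ + rₚ) = 0.883533

Final answer: e = 0.8835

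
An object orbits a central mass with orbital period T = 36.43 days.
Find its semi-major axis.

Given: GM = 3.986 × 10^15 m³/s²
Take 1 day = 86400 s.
T = 36.43 days = 3.14755 × 10^6 s
GM = 3.986 × 10^15 m³/s²
Kepler's third law: a³ = GM T² / (4π²)
T² = 9.90708 × 10^12 s²
a³ = (3.986 × 10^15) × (9.90708 × 10^12) / (4π²) = 1.00028 × 10^27 m³
a = (a³)^(1/3) = 1.00009 × 10^9 m ≈ 1 Gm

Final answer: 1 Gm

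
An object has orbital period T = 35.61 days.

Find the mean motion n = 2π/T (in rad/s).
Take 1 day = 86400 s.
T = 35.61 days = 3.0767 × 10^6 s
n = 2π / (3.0767 × 10^6 s) = 2.04218 × 10^-6 rad/s ≈ 2.042 × 10^-6 rad/s

Final answer: n = 2.042 × 10^-6 rad/s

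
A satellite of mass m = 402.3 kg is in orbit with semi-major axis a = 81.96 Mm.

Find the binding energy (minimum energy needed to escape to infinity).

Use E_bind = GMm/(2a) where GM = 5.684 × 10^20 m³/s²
a = 81.96 Mm = 8.196 × 10^7 m
GM = 5.684 × 10^20 m³/s²
m = 402.3 kg
GMm = 5.684 × 10^20 × 402.3 = 2.28667 × 10^23 m³·kg/s²
2a = 1.6392 × 10^8 m
E_bind = GMm/(2a) = 1.39499 × 10^15 J ≈ 1.395 PJ

Final answer: 1.395 PJ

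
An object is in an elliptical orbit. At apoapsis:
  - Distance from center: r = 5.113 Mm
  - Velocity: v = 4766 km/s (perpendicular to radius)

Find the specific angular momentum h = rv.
r = 5.113 Mm = 5.113 × 10^6 m
v = 4766 km/s = 4.766 × 10^6 m/s
h = rv = 5.113 × 10^6 × 4.766 × 10^6 = 2.43686 × 10^13 m²/s ≈ 2.437 × 10^13 m²/s

Final answer: h = 2.437 × 10^13 m²/s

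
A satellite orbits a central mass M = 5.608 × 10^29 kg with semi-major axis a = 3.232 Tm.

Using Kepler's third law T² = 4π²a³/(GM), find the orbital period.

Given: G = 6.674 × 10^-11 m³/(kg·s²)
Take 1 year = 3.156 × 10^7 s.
M = 5.608 × 10^29 kg
GM = G × M = 6.674 × 10^-11 × 5.608 × 10^29 = 3.74278 × 10^19 m³/s²
a = 3.232 Tm = 3.232 × 10^12 m
a³ = 3.37609 × 10^37 m³
T = 2π √(a³/GM) = 2π √((3.37609 × 10^37) / (3.74278 × 10^19)) = 2π × 9.49751 × 10^8 s
T = 5.96746 × 10^9 s ≈ 189.1 years

Final answer: 189.1 years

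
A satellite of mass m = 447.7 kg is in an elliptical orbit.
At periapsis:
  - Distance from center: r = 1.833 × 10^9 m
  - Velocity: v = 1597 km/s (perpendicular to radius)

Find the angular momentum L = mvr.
r = 1.833 × 10^9 m
v = 1597 km/s = 1.597 × 10^6 m/s
vr = 1.597 × 10^6 × 1.833 × 10^9 = 2.9273 × 10^15 m²/s
L = m × vr = 447.7 × 2.9273 × 10^15 = 1.31055 × 10^18 kg·m²/s ≈ 1.311 × 10^18 kg·m²/s

Final answer: L = 1.311 × 10^18 kg·m²/s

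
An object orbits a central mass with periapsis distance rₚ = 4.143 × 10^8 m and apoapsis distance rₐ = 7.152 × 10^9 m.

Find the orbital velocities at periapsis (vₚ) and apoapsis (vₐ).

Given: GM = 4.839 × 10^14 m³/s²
rₚ = 4.143 × 10^8 m
rₐ = 7.152 × 10^9 m
GM = 4.839 × 10^14 m³/s²
a = (rₚ + rₐ)/2 = 3.78315 × 10^9 m
Vis-viva: v² = GM (2/r − 1/a)
vₚ² = 4.839 × 10^14 × (4.82742 × 10^-9 − 2.6433 × 10^-10) = 2.20808 × 10^6 m²/s²
vₚ = 1485.96 m/s ≈ 1.486 km/s
vₐ² = 4.839 × 10^14 × (2.79642 × 10^-10 − 2.6433 × 10^-10) = 7409.51 m²/s²
vₐ = 86.0785 m/s ≈ 86.08 m/s

Final answer: vₚ = 1.486 km/s, vₐ = 86.08 m/s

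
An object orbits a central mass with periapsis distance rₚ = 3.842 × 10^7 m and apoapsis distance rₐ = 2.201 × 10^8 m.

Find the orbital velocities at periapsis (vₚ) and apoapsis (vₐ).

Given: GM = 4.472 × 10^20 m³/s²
rₚ = 3.842 × 10^7 m
rₐ = 2.201 × 10^8 m
GM = 4.472 × 10^20 m³/s²
a = (rₚ + rₐ)/2 = 1.2926 × 10^8 m
Vis-viva: v² = GM (2/r − 1/a)
vₚ² = 4.472 × 10^20 × (5.20562 × 10^-8 − 7.73635 × 10^-9) = 1.98198 × 10^13 m²/s²
vₚ = 4.45195 × 10^6 m/s ≈ 4452 km/s
vₐ² = 4.472 × 10^20 × (9.08678 × 10^-9 − 7.73635 × 10^-9) = 6.03914 × 10^11 m²/s²
vₐ = 777119 m/s ≈ 777.1 km/s

Final answer: vₚ = 4452 km/s, vₐ = 777.1 km/s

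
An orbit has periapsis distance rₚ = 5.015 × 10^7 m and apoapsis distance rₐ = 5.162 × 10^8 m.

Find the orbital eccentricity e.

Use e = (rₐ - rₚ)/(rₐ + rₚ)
rₚ = 5.015 × 10^7 m
rₐ = 5.162 × 10^8 m
rₐ − rₚ = 4.6605 × 10^8 m
rₐ + rₚ = 5.6635 × 10^8 m
e = (rₐ − rₚ)/(rₐ + rₚ) = 0.822901

Final answer: e = 0.8229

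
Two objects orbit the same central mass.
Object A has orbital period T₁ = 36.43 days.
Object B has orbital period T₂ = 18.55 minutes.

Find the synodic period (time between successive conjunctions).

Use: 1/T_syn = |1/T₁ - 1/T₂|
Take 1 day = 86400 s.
T₁ = 36.43 days = 3.14755 × 10^6 s
T₂ = 18.55 minutes = 1113 s
1/T₁ = 3.17707 × 10^-7 s⁻¹
1/T₂ = 0.000898473 s⁻¹
|1/T₁ − 1/T₂| = 0.000898155 s⁻¹
T_syn = 1 / |1/T₁ − 1/T₂| = 1113.39 s ≈ 18.56 minutes

Final answer: T_syn = 18.56 minutes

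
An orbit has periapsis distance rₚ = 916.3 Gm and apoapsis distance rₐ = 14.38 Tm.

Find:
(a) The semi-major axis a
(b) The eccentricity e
rₚ = 916.3 Gm = 9.163 × 10^11 m
rₐ = 14.38 Tm = 1.438 × 10^13 m
(a) a = (rₚ + rₐ)/2 = 7.64815 × 10^12 m ≈ 7.648 Tm
(b) e = (rₐ − rₚ)/(rₐ + rₚ) = (1.34637 × 10^13) / (1.52963 × 10^13) = 0.880193

Final answer:
(a) a = 7.648 Tm
(b) e = 0.8802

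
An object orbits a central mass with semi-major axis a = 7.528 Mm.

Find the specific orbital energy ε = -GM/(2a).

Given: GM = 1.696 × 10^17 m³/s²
a = 7.528 Mm = 7.528 × 10^6 m
GM = 1.696 × 10^17 m³/s²
2a = 1.5056 × 10^7 m
ε = −GM/(2a) = -1.12646 × 10^10 J/kg ≈ -11.26 GJ/kg

Final answer: -11.26 GJ/kg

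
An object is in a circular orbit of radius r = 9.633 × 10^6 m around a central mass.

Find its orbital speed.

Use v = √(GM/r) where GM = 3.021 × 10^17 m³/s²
r = 9.633 × 10^6 m
GM = 3.021 × 10^17 m³/s²
GM/r = (3.021 × 10^17) / (9.633 × 10^6) = 3.13609 × 10^10 m²/s²
v = √(GM/r) = 177090 m/s ≈ 177.1 km/s

Final answer: 177.1 km/s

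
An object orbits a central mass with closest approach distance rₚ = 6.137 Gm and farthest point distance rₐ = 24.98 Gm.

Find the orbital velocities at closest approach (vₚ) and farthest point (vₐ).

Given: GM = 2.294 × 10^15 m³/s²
rₚ = 6.137 Gm = 6.137 × 10^9 m
rₐ = 24.98 Gm = 2.498 × 10^10 m
GM = 2.294 × 10^15 m³/s²
a = (rₚ + rₐ)/2 = 1.55585 × 10^10 m
Vis-viva: v² = GM (2/r − 1/a)
vₚ² = 2.294 × 10^15 × (3.25892 × 10^-10 − 6.42735 × 10^-11) = 600153 m²/s²
vₚ = 774.695 m/s ≈ 774.7 m/s
vₐ² = 2.294 × 10^15 × (8.00641 × 10^-11 − 6.42735 × 10^-11) = 36223.4 m²/s²
vₐ = 190.324 m/s ≈ 190.3 m/s

Final answer: vₚ = 774.7 m/s, vₐ = 190.3 m/s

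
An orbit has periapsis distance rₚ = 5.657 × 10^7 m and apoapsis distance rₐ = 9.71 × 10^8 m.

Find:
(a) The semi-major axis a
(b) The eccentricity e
rₚ = 5.657 × 10^7 m
rₐ = 9.71 × 10^8 m
(a) a = (rₚ + rₐ)/2 = 5.13785 × 10^8 m ≈ 5.138 × 10^8 m
(b) e = (rₐ − rₚ)/(rₐ + rₚ) = (9.1443 × 10^8) / (1.02757 × 10^9) = 0.889896

Final answer:
(a) a = 5.138 × 10^8 m
(b) e = 0.8899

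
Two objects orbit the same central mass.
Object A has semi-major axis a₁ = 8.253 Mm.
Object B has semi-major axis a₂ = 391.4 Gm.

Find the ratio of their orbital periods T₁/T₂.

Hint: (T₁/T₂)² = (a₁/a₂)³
a₁ = 8.253 Mm = 8.253 × 10^6 m
a₂ = 391.4 Gm = 3.914 × 10^11 m
a₁/a₂ = 2.10858 × 10^-5
T₁/T₂ = (a₁/a₂)^(3/2) = (2.10858 × 10^-5)^1.5 = 9.68248 × 10^-8

Final answer: T₁/T₂ = 9.682 × 10^-8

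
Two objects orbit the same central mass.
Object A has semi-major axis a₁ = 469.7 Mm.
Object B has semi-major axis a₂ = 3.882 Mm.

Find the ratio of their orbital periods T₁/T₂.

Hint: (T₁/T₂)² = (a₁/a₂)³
a₁ = 469.7 Mm = 4.697 × 10^8 m
a₂ = 3.882 Mm = 3.882 × 10^6 m
a₁/a₂ = 120.994
T₁/T₂ = (a₁/a₂)^(3/2) = (120.994)^1.5 = 1330.91

Final answer: T₁/T₂ = 1331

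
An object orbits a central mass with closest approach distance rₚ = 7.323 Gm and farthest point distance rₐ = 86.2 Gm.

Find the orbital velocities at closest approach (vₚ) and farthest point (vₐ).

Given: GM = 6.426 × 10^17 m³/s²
rₚ = 7.323 Gm = 7.323 × 10^9 m
rₐ = 86.2 Gm = 8.62 × 10^10 m
GM = 6.426 × 10^17 m³/s²
a = (rₚ + rₐ)/2 = 4.67615 × 10^10 m
Vis-viva: v² = GM (2/r − 1/a)
vₚ² = 6.426 × 10^17 × (2.73112 × 10^-10 − 2.13851 × 10^-11) = 1.6176 × 10^8 m²/s²
vₚ = 12718.5 m/s ≈ 12.72 km/s
vₐ² = 6.426 × 10^17 × (2.32019 × 10^-11 − 2.13851 × 10^-11) = 1.16744 × 10^6 m²/s²
vₐ = 1080.48 m/s ≈ 1.08 km/s

Final answer: vₚ = 12.72 km/s, vₐ = 1.08 km/s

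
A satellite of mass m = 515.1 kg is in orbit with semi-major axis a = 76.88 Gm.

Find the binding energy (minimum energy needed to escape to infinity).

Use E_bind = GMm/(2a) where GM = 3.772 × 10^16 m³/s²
a = 76.88 Gm = 7.688 × 10^10 m
GM = 3.772 × 10^16 m³/s²
m = 515.1 kg
GMm = 3.772 × 10^16 × 515.1 = 1.94296 × 10^19 m³·kg/s²
2a = 1.5376 × 10^11 m
E_bind = GMm/(2a) = 1.26363 × 10^8 J ≈ 126.4 MJ

Final answer: 126.4 MJ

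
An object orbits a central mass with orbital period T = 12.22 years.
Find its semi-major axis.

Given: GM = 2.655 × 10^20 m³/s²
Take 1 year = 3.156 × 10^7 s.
T = 12.22 years = 3.85663 × 10^8 s
GM = 2.655 × 10^20 m³/s²
Kepler's third law: a³ = GM T² / (4π²)
T² = 1.48736 × 10^17 s²
a³ = (2.655 × 10^20) × (1.48736 × 10^17) / (4π²) = 1.00028 × 10^36 m³
a = (a³)^(1/3) = 1.00009 × 10^12 m ≈ 1 Tm

Final answer: 1 Tm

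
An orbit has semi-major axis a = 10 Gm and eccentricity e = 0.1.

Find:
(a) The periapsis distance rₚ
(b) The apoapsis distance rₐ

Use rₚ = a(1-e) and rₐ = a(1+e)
a = 10 Gm = 1 × 10^10 m
e = 0.1:  1 − e = 0.9,  1 + e = 1.1
(a) rₚ = a(1 − e) = 1 × 10^10 m × 0.9 = 9 × 10^9 m ≈ 9 Gm
(b) rₐ = a(1 + e) = 1 × 10^10 m × 1.1 = 1.1 × 10^10 m ≈ 11 Gm

Final answer:
(a) rₚ = 9 Gm
(b) rₐ = 11 Gm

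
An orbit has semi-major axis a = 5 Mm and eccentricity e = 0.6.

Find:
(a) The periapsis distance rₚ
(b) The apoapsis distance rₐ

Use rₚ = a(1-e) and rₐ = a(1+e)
a = 5 Mm = 5 × 10^6 m
e = 0.6:  1 − e = 0.4,  1 + e = 1.6
(a) rₚ = a(1 − e) = 5 × 10^6 m × 0.4 = 2 × 10^6 m ≈ 2 Mm
(b) rₐ = a(1 + e) = 5 × 10^6 m × 1.6 = 8 × 10^6 m ≈ 8 Mm

Final answer:
(a) rₚ = 2 Mm
(b) rₐ = 8 Mm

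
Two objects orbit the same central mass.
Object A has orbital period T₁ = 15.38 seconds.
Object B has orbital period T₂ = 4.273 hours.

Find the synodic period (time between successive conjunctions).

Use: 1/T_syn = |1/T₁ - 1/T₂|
T₁ = 15.38 seconds
T₂ = 4.273 hours = 15382.8 s
1/T₁ = 0.0650195 s⁻¹
1/T₂ = 6.50077 × 10^-5 s⁻¹
|1/T₁ − 1/T₂| = 0.0649545 s⁻¹
T_syn = 1 / |1/T₁ − 1/T₂| = 15.3954 s ≈ 15.4 seconds

Final answer: T_syn = 15.4 seconds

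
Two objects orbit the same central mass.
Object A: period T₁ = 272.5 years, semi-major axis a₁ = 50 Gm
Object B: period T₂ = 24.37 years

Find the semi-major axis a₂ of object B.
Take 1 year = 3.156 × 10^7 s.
T₁ = 272.5 years = 8.6001 × 10^9 s
T₂ = 24.37 years = 7.69117 × 10^8 s
a₁ = 50 Gm = 5 × 10^10 m
Kepler's third law: (T₂/T₁)² = (a₂/a₁)³  ⇒  a₂ = a₁ (T₂/T₁)^(2/3)
T₂/T₁ = 0.0894312
(T₂/T₁)^(2/3) = 0.199983
a₂ = 5 × 10^10 m × 0.199983 = 9.99914 × 10^9 m ≈ 9.999 Gm

Final answer: a₂ = 9.999 Gm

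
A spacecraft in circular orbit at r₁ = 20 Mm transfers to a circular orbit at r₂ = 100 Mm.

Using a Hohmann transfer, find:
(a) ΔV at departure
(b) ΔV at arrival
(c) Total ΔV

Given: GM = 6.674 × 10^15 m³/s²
r₁ = 20 Mm = 2 × 10^7 m
r₂ = 100 Mm = 1 × 10^8 m
GM = 6.674 × 10^15 m³/s²
Transfer ellipse: a_t = (r₁ + r₂)/2 = 6 × 10^7 m
Circular speed at r₁: v₁ = √(GM/r₁) = 18267.5 m/s
Transfer speed at r₁ (periapsis): v₁ₜ = √(GM(2/r₁ − 1/a_t)) = 23583.2 m/s
(a) ΔV₁ = v₁ₜ − v₁ = 5315.73 m/s ≈ 5.316 km/s
Circular speed at r₂: v₂ = √(GM/r₂) = 8169.46 m/s
Transfer speed at r₂ (apoapsis): v₂ₜ = √(GM(2/r₂ − 1/a_t)) = 4716.64 m/s
(b) ΔV₂ = v₂ − v₂ₜ = 3452.82 m/s ≈ 3.453 km/s
(c) ΔV_total = ΔV₁ + ΔV₂ = 8768.55 m/s ≈ 8.769 km/s

Final answer:
(a) ΔV₁ = 5.316 km/s
(b) ΔV₂ = 3.453 km/s
(c) ΔV_total = 8.769 km/s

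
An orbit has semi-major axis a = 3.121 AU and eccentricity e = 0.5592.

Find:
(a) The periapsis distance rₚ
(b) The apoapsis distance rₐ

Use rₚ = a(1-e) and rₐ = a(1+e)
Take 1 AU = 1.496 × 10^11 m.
a = 3.121 AU = 4.66902 × 10^11 m
e = 0.5592:  1 − e = 0.4408,  1 + e = 1.5592
(a) rₚ = a(1 − e) = 4.66902 × 10^11 m × 0.4408 = 2.0581 × 10^11 m ≈ 1.376 AU
(b) rₐ = a(1 + e) = 4.66902 × 10^11 m × 1.5592 = 7.27993 × 10^11 m ≈ 4.866 AU

Final answer:
(a) rₚ = 1.376 AU
(b) rₐ = 4.866 AU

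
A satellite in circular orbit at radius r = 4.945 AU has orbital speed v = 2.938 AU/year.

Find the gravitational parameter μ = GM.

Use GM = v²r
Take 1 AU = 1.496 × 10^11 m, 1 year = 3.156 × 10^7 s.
r = 4.945 AU = 7.39772 × 10^11 m
v = 2.938 AU/year = 13926.6 m/s
v² = 1.93951 × 10^8 m²/s²
GM = v²r = 1.93951 × 10^8 × 7.39772 × 10^11 = 1.4348 × 10^20 m³/s²
GM ≈ 1.435 × 10^20 m³/s²

Final answer: GM = 1.435 × 10^20 m³/s²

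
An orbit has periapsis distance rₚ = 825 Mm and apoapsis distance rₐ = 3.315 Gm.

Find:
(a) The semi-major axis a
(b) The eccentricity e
rₚ = 825 Mm = 8.25 × 10^8 m
rₐ = 3.315 Gm = 3.315 × 10^9 m
(a) a = (rₚ + rₐ)/2 = 2.07 × 10^9 m ≈ 2.07 Gm
(b) e = (rₐ − rₚ)/(rₐ + rₚ) = (2.49 × 10^9) / (4.14 × 10^9) = 0.601449

Final answer:
(a) a = 2.07 Gm
(b) e = 0.6014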